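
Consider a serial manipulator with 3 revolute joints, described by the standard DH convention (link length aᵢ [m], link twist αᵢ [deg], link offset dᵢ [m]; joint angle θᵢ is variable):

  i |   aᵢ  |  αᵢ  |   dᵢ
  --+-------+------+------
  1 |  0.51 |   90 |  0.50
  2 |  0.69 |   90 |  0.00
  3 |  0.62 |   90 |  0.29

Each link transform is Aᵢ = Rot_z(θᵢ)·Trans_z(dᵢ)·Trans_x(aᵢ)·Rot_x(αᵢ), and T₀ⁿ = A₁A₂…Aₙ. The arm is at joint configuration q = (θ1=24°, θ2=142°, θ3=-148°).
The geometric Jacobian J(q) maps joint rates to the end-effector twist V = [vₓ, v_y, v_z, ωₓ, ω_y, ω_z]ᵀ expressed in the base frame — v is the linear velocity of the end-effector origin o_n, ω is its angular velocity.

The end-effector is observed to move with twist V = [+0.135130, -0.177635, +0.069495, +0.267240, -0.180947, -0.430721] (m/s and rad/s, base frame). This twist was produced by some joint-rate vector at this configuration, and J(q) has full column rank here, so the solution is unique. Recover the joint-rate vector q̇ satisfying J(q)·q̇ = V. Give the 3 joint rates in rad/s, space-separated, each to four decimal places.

o_n = [0.3772, 0.5276, 0.8296]
J₁: ẑ×o_n = [-0.5276, 0.3772, 0.0000], ω = ẑ
J2: z=[0.4067, -0.9135, 0.0000] o=[0.4659, 0.2074, 0.5000] → [-0.3011, -0.1341, 0.0491, 0.4067, -0.9135, 0.0000]
J3: z=[0.5624, 0.2504, 0.7880] o=[-0.0308, -0.0137, 0.9248] → [-0.4504, 0.3750, 0.2023, 0.5624, 0.2504, 0.7880]
q̇ = J⁺·V = [-0.6490, 0.2740, 0.2770]

-0.6490 0.2740 0.2770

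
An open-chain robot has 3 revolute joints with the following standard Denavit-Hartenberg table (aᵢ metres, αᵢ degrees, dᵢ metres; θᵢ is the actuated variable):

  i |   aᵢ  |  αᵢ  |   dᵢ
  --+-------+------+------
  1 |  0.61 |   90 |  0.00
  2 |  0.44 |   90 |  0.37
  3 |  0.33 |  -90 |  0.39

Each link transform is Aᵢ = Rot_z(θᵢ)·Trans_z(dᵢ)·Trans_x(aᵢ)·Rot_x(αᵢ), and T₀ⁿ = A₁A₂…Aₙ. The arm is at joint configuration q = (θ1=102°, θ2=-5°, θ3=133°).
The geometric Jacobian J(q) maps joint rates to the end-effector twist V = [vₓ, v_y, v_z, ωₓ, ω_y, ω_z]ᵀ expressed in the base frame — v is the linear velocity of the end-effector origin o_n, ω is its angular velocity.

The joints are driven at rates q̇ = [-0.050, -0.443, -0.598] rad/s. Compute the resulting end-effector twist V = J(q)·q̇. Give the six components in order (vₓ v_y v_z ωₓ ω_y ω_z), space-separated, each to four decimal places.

o_n = [0.4337, 0.9000, -0.4072]
J₁: ẑ×o_n = [-0.9000, 0.4337, 0.0000], ω = ẑ
J2: z=[0.9781, 0.2079, 0.0000] o=[-0.1268, 0.5967, 0.0000] → [-0.0847, 0.3983, 0.1801, 0.9781, 0.2079, 0.0000]
J3: z=[0.0181, -0.0853, -0.9962] o=[0.1440, 1.1023, -0.0383] → [-0.1702, -0.2820, 0.0210, 0.0181, -0.0853, -0.9962]
V = J·q̇ = [0.1843, -0.0295, -0.0924, -0.4442, -0.0411, 0.5457]

0.1843 -0.0295 -0.0924 -0.4442 -0.0411 0.5457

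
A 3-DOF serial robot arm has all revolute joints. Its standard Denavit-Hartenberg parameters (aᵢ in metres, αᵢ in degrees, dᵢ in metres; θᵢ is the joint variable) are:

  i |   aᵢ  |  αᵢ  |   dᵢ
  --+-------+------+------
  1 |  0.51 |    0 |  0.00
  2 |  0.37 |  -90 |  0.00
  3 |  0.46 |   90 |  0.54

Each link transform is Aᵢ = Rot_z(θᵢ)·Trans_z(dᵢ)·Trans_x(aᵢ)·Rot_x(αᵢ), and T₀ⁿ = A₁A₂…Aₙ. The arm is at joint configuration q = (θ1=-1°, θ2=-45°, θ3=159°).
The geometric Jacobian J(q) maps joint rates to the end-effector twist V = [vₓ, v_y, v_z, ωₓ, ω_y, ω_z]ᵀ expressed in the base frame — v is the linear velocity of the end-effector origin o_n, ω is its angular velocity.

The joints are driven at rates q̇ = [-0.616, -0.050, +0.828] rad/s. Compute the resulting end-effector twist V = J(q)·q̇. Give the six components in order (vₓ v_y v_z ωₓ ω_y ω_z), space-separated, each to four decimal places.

0.1780 -0.4471 0.3556 0.5956 0.5752 -0.6660

o_n = [0.8571, 0.4090, -0.1648]
J₁: ẑ×o_n = [-0.4090, 0.8571, 0.0000], ω = ẑ
J2: z=[0.0000, 0.0000, 1.0000] o=[0.5099, -0.0089, 0.0000] → [-0.4179, 0.3471, 0.0000, 0.0000, 0.0000, 1.0000]
J3: z=[0.7193, 0.6947, 0.0000] o=[0.7669, -0.2751, 0.0000] → [-0.1145, 0.1186, 0.4294, 0.7193, 0.6947, 0.0000]
V = J·q̇ = [0.1780, -0.4471, 0.3556, 0.5956, 0.5752, -0.6660]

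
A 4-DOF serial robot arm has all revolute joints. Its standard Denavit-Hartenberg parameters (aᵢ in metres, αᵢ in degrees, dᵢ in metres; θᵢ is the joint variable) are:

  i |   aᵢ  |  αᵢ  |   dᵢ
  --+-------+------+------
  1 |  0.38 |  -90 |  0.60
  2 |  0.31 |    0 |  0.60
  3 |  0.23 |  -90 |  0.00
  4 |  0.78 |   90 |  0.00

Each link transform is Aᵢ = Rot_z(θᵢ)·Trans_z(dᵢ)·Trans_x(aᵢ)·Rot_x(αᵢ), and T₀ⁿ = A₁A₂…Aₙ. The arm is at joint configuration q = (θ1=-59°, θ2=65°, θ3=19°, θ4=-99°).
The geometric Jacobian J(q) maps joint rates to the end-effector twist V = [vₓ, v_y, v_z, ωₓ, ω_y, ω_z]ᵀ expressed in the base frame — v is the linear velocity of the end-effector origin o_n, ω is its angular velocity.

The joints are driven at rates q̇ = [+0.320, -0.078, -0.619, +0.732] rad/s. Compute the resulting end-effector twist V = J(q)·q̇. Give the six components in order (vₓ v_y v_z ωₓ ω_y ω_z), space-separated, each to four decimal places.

o_n = [1.4437, 0.2581, 0.2117]
J₁: ẑ×o_n = [-0.2581, 1.4437, 0.0000], ω = ẑ
J2: z=[0.8572, 0.5150, 0.0000] o=[0.1957, -0.3257, 0.6000] → [-0.2000, 0.3329, -0.1423, 0.8572, 0.5150, 0.0000]
J3: z=[0.8572, 0.5150, 0.0000] o=[0.7775, -0.1290, 0.3190] → [-0.0553, 0.0921, -0.0113, 0.8572, 0.5150, 0.0000]
J4: z=[-0.5122, 0.8525, -0.1045] o=[0.7899, -0.1496, 0.0903] → [0.1461, -0.0062, -0.7662, -0.5122, 0.8525, -0.1045]
V = J·q̇ = [0.0742, 0.3745, -0.5428, -0.9724, 0.2650, 0.2435]

0.0742 0.3745 -0.5428 -0.9724 0.2650 0.2435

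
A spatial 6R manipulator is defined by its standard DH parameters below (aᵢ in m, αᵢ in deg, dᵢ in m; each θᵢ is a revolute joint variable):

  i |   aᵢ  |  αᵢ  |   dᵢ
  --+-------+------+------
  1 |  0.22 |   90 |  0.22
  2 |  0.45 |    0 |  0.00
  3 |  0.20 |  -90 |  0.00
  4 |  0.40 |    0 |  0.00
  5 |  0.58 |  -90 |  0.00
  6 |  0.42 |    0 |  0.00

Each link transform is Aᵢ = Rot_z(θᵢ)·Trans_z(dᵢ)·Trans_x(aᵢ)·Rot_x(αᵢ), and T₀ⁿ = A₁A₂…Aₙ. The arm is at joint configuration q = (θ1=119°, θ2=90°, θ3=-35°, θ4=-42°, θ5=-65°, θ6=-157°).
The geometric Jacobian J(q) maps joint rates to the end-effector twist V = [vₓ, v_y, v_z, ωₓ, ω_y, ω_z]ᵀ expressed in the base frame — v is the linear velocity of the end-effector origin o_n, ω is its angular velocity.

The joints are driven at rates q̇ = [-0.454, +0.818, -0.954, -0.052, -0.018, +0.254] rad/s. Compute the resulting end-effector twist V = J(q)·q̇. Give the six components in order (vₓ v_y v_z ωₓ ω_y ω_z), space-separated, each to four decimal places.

0.4772 -0.4381 0.0082 -0.1493 0.1421 -0.2952

o_n = [0.2318, 0.5154, 1.1251]
J₁: ẑ×o_n = [-0.5154, 0.2318, 0.0000], ω = ẑ
J2: z=[0.8746, 0.4848, 0.0000] o=[-0.1067, 0.1924, 0.2200] → [0.4388, -0.7917, 0.1184, 0.8746, 0.4848, 0.0000]
J3: z=[0.8746, 0.4848, 0.0000] o=[-0.1067, 0.1924, 0.6700] → [0.2207, -0.3981, 0.1184, 0.8746, 0.4848, 0.0000]
J4: z=[0.3971, -0.7164, 0.5736] o=[-0.1623, 0.2927, 0.8338] → [-0.3364, 0.1103, 0.3707, 0.3971, -0.7164, 0.5736]
J5: z=[0.3971, -0.7164, 0.5736] o=[-0.0108, 0.5716, 1.0773] → [-0.0020, 0.1202, 0.1515, 0.3971, -0.7164, 0.5736]
J6: z=[-0.0102, 0.6215, 0.7834] o=[0.5214, 0.7555, 0.9384] → [0.3041, -0.2250, 0.1824, -0.0102, 0.6215, 0.7834]
V = J·q̇ = [0.4772, -0.4381, 0.0082, -0.1493, 0.1421, -0.2952]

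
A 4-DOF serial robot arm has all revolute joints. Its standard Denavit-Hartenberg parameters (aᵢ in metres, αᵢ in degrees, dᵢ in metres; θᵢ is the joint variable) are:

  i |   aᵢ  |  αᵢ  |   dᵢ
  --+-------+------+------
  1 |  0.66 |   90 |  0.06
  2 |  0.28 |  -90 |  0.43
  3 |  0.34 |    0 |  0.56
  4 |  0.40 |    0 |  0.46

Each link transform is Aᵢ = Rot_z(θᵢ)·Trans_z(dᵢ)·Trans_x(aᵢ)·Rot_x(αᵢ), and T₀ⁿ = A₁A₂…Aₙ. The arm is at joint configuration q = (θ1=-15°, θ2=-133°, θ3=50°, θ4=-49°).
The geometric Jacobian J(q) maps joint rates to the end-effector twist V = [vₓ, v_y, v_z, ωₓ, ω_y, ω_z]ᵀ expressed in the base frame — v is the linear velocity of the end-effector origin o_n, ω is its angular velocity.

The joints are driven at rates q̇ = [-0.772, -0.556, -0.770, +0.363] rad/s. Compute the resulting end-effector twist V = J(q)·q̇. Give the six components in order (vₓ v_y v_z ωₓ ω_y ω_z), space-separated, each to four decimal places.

o_n = [0.7241, -0.3623, -1.2928]
J₁: ẑ×o_n = [0.3623, 0.7241, -0.0000], ω = ẑ
J2: z=[-0.2588, -0.9659, 0.0000] o=[0.6375, -0.1708, 0.0600] → [1.3067, -0.3501, 0.1332, -0.2588, -0.9659, 0.0000]
J3: z=[0.7064, -0.1893, -0.6820] o=[0.3418, -0.5367, -0.1448] → [0.3363, 0.5502, 0.1956, 0.7064, -0.1893, -0.6820]
J4: z=[0.7064, -0.1893, -0.6820] o=[0.6608, -0.3526, -0.6865] → [0.1081, 0.3851, 0.0051, 0.7064, -0.1893, -0.6820]
V = J·q̇ = [-1.2259, -0.6482, -0.2228, -0.1436, 0.6141, -0.4944]

-1.2259 -0.6482 -0.2228 -0.1436 0.6141 -0.4944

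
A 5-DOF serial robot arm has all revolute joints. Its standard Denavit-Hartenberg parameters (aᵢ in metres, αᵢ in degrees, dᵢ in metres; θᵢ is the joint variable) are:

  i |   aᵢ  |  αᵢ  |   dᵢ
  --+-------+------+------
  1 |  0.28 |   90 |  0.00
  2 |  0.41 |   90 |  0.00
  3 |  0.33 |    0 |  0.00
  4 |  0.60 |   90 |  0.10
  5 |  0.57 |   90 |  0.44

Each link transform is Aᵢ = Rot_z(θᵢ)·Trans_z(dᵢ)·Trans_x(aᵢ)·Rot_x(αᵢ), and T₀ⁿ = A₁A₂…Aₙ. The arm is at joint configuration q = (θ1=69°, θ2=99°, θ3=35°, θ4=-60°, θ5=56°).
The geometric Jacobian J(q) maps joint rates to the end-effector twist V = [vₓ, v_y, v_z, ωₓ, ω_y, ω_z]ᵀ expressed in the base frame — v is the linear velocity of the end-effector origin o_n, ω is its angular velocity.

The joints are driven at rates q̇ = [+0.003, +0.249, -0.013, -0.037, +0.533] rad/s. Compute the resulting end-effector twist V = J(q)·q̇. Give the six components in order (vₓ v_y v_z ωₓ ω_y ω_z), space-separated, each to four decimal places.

o_n = [-0.3295, 0.8098, 1.4003]
J₁: ẑ×o_n = [-0.8098, -0.3295, 0.0000], ω = ẑ
J2: z=[0.9336, -0.3584, 0.0000] o=[0.1003, 0.2614, 0.0000] → [-0.5018, -1.3073, 0.3579, 0.9336, -0.3584, 0.0000]
J3: z=[0.3540, 0.9221, 0.1564] o=[0.0774, 0.2015, 0.4050] → [0.8226, -0.4159, 0.5904, 0.3540, 0.9221, 0.1564]
J4: z=[0.3540, 0.9221, 0.1564] o=[0.2389, 0.0942, 0.6719] → [0.5596, -0.3467, 0.7774, 0.3540, 0.9221, 0.1564]
J5: z=[-0.8224, 0.3865, -0.4174] o=[0.0071, 0.1979, 1.2247] → [0.3233, 0.2849, -0.3731, -0.8224, 0.3865, -0.4174]
V = J·q̇ = [0.0135, -0.1564, -0.1462, -0.2236, 0.0707, -0.2273]

0.0135 -0.1564 -0.1462 -0.2236 0.0707 -0.2273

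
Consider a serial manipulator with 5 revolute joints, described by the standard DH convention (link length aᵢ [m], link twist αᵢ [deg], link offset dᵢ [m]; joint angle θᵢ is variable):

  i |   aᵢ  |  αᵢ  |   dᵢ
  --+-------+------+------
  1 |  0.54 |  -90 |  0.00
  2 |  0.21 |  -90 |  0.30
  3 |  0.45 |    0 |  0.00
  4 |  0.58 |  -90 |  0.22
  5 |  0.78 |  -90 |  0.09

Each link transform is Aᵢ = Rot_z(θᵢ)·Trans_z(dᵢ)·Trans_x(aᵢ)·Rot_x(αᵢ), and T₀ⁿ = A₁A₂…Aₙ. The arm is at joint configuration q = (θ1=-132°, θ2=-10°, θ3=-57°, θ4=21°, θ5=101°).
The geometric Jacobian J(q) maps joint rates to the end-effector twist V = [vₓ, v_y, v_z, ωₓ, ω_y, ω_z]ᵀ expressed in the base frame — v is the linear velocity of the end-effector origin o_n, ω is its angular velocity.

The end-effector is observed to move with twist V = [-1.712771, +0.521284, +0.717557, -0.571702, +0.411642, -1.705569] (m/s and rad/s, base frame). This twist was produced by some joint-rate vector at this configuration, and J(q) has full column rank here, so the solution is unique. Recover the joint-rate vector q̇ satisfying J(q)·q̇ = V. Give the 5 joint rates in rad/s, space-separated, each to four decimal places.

o_n = [-0.2249, -1.5321, 0.6862]
J₁: ẑ×o_n = [1.5321, -0.2249, 0.0000], ω = ẑ
J2: z=[0.7431, -0.6691, 0.0000] o=[-0.3613, -0.4013, 0.0000] → [-0.4591, -0.5099, -0.7490, 0.7431, -0.6691, 0.0000]
J3: z=[-0.1162, -0.1290, -0.9848] o=[-0.2768, -0.7557, 0.0365] → [-0.8484, 0.0244, 0.0969, -0.1162, -0.1290, -0.9848]
J4: z=[-0.1162, -0.1290, -0.9848] o=[-0.1578, -1.1876, 0.0790] → [-0.4176, 0.1366, 0.0314, -0.1162, -0.1290, -0.9848]
J5: z=[-0.9885, 0.1112, 0.1021] o=[-0.2392, -1.7875, -0.0562] → [0.0564, 0.7353, -0.2541, -0.9885, 0.1112, 0.1021]
q̇ = J⁺·V = [-0.8580, -0.7990, 0.9380, -0.0900, -0.1220]

-0.8580 -0.7990 0.9380 -0.0900 -0.1220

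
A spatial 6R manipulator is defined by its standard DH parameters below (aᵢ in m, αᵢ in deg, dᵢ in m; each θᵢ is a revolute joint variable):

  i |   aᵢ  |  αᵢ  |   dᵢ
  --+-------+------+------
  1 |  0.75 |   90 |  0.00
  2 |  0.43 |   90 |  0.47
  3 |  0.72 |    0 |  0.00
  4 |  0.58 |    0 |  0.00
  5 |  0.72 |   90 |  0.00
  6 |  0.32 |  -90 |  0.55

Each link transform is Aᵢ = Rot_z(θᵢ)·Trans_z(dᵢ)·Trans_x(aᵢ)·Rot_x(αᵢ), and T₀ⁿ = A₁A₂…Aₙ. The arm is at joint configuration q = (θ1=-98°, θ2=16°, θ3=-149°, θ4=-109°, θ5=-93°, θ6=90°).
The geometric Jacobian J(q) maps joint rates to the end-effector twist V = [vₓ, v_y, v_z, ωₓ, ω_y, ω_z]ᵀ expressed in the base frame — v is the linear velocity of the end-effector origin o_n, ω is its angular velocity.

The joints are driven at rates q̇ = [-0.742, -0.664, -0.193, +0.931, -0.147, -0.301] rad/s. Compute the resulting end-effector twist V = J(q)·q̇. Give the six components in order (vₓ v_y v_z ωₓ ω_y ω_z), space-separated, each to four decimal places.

o_n = [-0.4157, -1.2631, -0.1727]
J₁: ẑ×o_n = [1.2631, -0.4157, 0.0000], ω = ẑ
J2: z=[-0.9903, 0.1392, 0.0000] o=[-0.1044, -0.7427, 0.0000] → [-0.0240, -0.1710, 0.5587, -0.9903, 0.1392, 0.0000]
J3: z=[-0.0384, -0.2730, -0.9613] o=[-0.6273, -1.0866, 0.1185] → [-0.0902, -0.2146, 0.0645, -0.0384, -0.2730, -0.9613]
J4: z=[-0.0384, -0.2730, -0.9613] o=[-0.1775, -0.5507, -0.0516] → [-0.6517, 0.2243, -0.0377, -0.0384, -0.2730, -0.9613]
J5: z=[-0.0384, -0.2730, -0.9613] o=[-0.7232, -0.3570, -0.0848] → [-0.8470, -0.2989, 0.1187, -0.0384, -0.2730, -0.9613]
J6: z=[0.9571, -0.2864, 0.0431] o=[-0.9299, -1.0183, 0.1112] → [0.0919, 0.2939, -0.0871, 0.9571, -0.2864, 0.0431]
V = J·q̇ = [-1.4137, 0.6278, -0.4097, 0.3468, -0.1675, -1.3231]

-1.4137 0.6278 -0.4097 0.3468 -0.1675 -1.3231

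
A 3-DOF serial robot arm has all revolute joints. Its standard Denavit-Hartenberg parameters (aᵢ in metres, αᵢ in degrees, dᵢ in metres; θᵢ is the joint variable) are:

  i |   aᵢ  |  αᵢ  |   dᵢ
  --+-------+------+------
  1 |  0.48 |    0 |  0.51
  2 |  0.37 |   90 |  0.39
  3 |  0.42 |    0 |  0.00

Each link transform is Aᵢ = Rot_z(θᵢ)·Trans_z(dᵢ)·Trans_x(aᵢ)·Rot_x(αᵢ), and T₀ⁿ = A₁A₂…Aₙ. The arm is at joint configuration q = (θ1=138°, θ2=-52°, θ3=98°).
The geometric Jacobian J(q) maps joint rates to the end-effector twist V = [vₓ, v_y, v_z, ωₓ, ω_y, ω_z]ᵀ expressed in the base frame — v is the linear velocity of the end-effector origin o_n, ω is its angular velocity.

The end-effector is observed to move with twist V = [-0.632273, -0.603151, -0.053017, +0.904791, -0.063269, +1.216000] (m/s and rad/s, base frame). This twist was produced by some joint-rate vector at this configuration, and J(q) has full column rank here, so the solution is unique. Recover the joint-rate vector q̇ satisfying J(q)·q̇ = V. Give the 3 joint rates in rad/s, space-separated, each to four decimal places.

0.7100 0.5060 0.9070

o_n = [-0.3350, 0.6320, 1.3159]
J₁: ẑ×o_n = [-0.6320, -0.3350, 0.0000], ω = ẑ
J2: z=[0.0000, 0.0000, 1.0000] o=[-0.3567, 0.3212, 0.5100] → [-0.3108, 0.0217, 0.0000, 0.0000, 0.0000, 1.0000]
J3: z=[0.9976, -0.0698, 0.0000] o=[-0.3309, 0.6903, 0.9000] → [-0.0290, -0.4149, -0.0585, 0.9976, -0.0698, 0.0000]
q̇ = J⁺·V = [0.7100, 0.5060, 0.9070]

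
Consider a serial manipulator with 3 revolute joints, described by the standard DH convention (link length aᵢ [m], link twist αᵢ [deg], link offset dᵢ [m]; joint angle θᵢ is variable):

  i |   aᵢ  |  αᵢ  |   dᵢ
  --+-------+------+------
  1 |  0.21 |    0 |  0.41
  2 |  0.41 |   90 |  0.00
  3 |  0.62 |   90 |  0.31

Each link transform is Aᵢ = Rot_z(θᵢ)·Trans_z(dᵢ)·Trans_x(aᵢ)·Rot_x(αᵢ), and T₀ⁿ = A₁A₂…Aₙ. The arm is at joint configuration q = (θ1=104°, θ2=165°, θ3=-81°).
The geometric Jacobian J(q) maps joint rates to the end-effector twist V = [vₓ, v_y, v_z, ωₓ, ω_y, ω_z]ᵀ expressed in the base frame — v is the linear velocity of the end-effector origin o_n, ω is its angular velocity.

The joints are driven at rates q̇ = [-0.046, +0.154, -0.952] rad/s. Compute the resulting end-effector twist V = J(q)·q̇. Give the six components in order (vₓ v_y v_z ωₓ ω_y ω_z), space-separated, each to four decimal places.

o_n = [-0.3696, -0.2977, -0.2024]
J₁: ẑ×o_n = [0.2977, -0.3696, 0.0000], ω = ẑ
J2: z=[0.0000, 0.0000, 1.0000] o=[-0.0508, 0.2038, 0.4100] → [0.5015, -0.3188, 0.0000, 0.0000, 0.0000, 1.0000]
J3: z=[-0.9998, 0.0175, 0.0000] o=[-0.0580, -0.2062, 0.4100] → [-0.0107, -0.6123, 0.0970, -0.9998, 0.0175, 0.0000]
V = J·q̇ = [0.0737, 0.5508, -0.0923, 0.9519, -0.0166, 0.1080]

0.0737 0.5508 -0.0923 0.9519 -0.0166 0.1080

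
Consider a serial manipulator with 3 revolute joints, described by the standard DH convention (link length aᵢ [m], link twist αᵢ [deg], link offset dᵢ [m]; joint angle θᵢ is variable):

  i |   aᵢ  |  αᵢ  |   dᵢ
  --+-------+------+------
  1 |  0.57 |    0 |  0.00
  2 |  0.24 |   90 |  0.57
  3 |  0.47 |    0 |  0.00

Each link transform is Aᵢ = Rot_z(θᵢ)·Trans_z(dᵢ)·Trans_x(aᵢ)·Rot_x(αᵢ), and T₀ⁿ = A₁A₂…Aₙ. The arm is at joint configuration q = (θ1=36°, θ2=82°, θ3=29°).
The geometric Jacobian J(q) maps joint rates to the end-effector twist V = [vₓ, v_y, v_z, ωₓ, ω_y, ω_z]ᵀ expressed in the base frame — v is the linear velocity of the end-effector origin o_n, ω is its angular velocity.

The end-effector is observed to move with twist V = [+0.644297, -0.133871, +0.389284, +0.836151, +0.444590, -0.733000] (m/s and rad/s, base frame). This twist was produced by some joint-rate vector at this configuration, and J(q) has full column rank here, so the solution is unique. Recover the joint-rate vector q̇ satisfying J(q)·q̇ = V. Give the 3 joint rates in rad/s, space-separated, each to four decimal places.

-0.3630 -0.3700 0.9470

o_n = [0.1555, 0.9099, 0.7979]
J₁: ẑ×o_n = [-0.9099, 0.1555, 0.0000], ω = ẑ
J2: z=[0.0000, 0.0000, 1.0000] o=[0.4611, 0.3350, 0.0000] → [-0.5749, -0.3057, 0.0000, 0.0000, 0.0000, 1.0000]
J3: z=[0.8829, 0.4695, 0.0000] o=[0.3485, 0.5469, 0.5700] → [0.1070, -0.2012, 0.4111, 0.8829, 0.4695, 0.0000]
q̇ = J⁺·V = [-0.3630, -0.3700, 0.9470]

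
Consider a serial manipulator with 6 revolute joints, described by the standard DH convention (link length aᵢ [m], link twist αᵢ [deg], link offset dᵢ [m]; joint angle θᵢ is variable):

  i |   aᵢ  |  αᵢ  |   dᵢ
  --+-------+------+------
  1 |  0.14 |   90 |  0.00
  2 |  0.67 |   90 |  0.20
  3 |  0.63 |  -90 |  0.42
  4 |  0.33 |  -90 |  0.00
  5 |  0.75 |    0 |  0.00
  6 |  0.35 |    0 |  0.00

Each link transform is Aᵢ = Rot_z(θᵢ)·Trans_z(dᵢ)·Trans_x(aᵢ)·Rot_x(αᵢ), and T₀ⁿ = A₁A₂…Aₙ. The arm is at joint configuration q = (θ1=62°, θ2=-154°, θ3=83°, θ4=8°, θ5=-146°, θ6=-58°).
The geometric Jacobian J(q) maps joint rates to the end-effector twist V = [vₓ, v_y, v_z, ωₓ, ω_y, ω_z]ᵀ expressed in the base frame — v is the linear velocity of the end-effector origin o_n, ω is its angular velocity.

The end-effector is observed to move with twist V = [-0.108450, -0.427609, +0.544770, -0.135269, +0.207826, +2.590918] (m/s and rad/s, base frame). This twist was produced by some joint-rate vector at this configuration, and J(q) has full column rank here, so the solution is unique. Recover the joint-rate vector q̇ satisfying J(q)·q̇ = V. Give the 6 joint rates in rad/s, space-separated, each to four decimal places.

o_n = [0.0216, -0.5089, 0.2795]
J₁: ẑ×o_n = [0.5089, 0.0216, -0.0000], ω = ẑ
J2: z=[0.8829, -0.4695, 0.0000] o=[0.0657, 0.1236, 0.0000] → [-0.1312, -0.2468, -0.5791, 0.8829, -0.4695, 0.0000]
J3: z=[-0.2058, -0.3871, 0.8988] o=[-0.0404, -0.5020, -0.2937] → [-0.2157, 0.1737, 0.0254, -0.2058, -0.3871, 0.8988]
J4: z=[0.5264, 0.7305, 0.4351] o=[0.3929, -1.0190, 0.0501] → [-0.0544, -0.2823, 0.5397, 0.5264, 0.7305, 0.4351]
J5: z=[0.0890, 0.4616, -0.8826] o=[0.6719, -1.1851, -0.0086] → [0.7299, 0.5483, 0.3603, 0.0890, 0.4616, -0.8826]
J6: z=[0.0890, 0.4616, -0.8826] o=[0.3669, -0.5658, 0.2845] → [0.0479, 0.3052, 0.1645, 0.0890, 0.4616, -0.8826]
q̇ = J⁺·V = [0.7460, -0.4650, 0.6490, 0.9400, -0.4570, -0.5090]

0.7460 -0.4650 0.6490 0.9400 -0.4570 -0.5090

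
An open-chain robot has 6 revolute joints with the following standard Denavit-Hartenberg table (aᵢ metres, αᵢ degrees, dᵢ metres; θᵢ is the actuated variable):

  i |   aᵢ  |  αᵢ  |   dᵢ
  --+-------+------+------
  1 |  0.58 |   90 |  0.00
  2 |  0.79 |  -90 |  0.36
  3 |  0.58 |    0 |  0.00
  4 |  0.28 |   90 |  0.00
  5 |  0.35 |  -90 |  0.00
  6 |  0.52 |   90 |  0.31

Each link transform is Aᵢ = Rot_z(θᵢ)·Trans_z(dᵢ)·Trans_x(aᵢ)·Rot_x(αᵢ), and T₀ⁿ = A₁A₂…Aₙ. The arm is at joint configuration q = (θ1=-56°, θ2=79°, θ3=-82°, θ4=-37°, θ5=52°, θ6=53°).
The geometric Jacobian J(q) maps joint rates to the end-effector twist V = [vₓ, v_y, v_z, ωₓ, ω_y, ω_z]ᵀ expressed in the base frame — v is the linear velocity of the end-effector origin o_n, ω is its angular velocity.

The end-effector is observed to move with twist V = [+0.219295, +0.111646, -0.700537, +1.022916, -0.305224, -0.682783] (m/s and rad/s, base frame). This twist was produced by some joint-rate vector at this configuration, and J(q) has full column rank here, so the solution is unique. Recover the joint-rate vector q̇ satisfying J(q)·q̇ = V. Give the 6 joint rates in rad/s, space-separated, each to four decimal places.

0.0330 -0.1490 -0.8740 -0.2270 0.7330 0.2510

o_n = [-1.2219, -0.9137, 1.1361]
J₁: ẑ×o_n = [0.9137, -1.2219, 0.0000], ω = ẑ
J2: z=[-0.8290, -0.5592, 0.0000] o=[0.3243, -0.4808, 0.0000] → [-0.6353, 0.9419, -0.5058, -0.8290, -0.5592, 0.0000]
J3: z=[-0.5489, 0.8138, 0.1908] o=[0.1102, -0.8071, 0.7755] → [0.3138, -0.0562, 1.1425, -0.5489, 0.8138, 0.1908]
J4: z=[-0.5489, 0.8138, 0.1908] o=[-0.3574, -1.1411, 0.8547] → [0.1856, -0.0105, 0.5787, -0.5489, 0.8138, 0.1908]
J5: z=[0.3086, 0.4095, -0.8586] o=[-0.5749, -1.2565, 0.7215] → [0.4641, 0.4275, 0.3707, 0.3086, 0.4095, -0.8586]
J6: z=[0.2742, 0.8260, 0.4925] o=[-0.8937, -1.1209, 0.6715] → [0.2817, -0.2890, 0.3279, 0.2742, 0.8260, 0.4925]
q̇ = J⁺·V = [0.0330, -0.1490, -0.8740, -0.2270, 0.7330, 0.2510]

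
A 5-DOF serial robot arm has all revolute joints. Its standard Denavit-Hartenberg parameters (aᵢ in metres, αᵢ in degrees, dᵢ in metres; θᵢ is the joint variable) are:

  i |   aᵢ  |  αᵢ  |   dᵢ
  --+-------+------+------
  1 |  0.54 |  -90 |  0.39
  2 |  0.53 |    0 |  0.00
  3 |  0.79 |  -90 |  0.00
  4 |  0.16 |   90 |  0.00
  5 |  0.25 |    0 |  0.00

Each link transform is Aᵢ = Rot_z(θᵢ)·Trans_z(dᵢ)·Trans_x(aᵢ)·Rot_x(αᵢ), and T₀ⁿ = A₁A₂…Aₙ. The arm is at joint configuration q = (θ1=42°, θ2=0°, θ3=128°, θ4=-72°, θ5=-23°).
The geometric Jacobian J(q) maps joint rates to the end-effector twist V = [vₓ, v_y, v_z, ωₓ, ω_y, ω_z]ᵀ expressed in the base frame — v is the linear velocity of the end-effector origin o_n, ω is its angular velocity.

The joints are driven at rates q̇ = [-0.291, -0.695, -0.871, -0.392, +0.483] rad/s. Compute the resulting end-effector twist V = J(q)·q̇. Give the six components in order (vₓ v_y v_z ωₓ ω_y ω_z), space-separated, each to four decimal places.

1.0326 0.8241 -0.2174 1.3877 -0.6569 -0.1704

o_n = [0.1875, 0.6681, -0.3877]
J₁: ẑ×o_n = [-0.6681, 0.1875, 0.0000], ω = ẑ
J2: z=[-0.6691, 0.7431, 0.0000] o=[0.4013, 0.3613, 0.3900] → [-0.5779, -0.5204, -0.0464, -0.6691, 0.7431, 0.0000]
J3: z=[-0.6691, 0.7431, 0.0000] o=[0.7952, 0.7160, 0.3900] → [-0.5779, -0.5204, 0.4836, -0.6691, 0.7431, 0.0000]
J4: z=[-0.5856, -0.5273, 0.6157] o=[0.4337, 0.3905, -0.2325] → [-0.0891, -0.2424, -0.2924, -0.5856, -0.5273, 0.6157]
J5: z=[0.2284, 0.6214, 0.7494] o=[0.3093, 0.4832, -0.2715] → [-0.2107, -0.0647, 0.1179, 0.2284, 0.6214, 0.7494]
V = J·q̇ = [1.0326, 0.8241, -0.2174, 1.3877, -0.6569, -0.1704]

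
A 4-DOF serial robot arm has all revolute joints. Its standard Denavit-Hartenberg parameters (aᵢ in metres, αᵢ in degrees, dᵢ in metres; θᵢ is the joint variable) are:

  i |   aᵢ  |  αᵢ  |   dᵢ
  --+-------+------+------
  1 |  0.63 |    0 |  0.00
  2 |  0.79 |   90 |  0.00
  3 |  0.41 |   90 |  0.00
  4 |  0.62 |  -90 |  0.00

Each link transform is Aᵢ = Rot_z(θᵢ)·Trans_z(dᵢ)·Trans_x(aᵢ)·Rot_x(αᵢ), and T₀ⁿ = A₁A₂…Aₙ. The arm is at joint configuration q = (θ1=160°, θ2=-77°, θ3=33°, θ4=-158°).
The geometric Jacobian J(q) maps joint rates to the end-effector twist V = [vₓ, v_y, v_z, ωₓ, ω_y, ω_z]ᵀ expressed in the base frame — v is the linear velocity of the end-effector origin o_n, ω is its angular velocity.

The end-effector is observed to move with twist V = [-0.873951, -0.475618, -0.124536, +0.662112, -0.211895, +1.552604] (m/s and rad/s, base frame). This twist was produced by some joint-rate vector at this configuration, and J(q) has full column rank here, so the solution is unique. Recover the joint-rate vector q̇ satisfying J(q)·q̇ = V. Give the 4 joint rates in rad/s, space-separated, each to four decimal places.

o_n = [-0.7431, 0.8907, -0.0898]
J₁: ẑ×o_n = [-0.8907, -0.7431, 0.0000], ω = ẑ
J2: z=[0.0000, 0.0000, 1.0000] o=[-0.5920, 0.2155, 0.0000] → [-0.6752, -0.1511, 0.0000, 0.0000, 0.0000, 1.0000]
J3: z=[0.9925, -0.1219, 0.0000] o=[-0.4957, 0.9996, 0.0000] → [0.0109, 0.0891, -0.1383, 0.9925, -0.1219, 0.0000]
J4: z=[0.0664, 0.5406, -0.8387] o=[-0.4538, 1.3409, 0.2233] → [-0.5468, 0.2634, 0.1265, 0.0664, 0.5406, -0.8387]
q̇ = J⁺·V = [0.4550, 0.8980, 0.6830, -0.2380]

0.4550 0.8980 0.6830 -0.2380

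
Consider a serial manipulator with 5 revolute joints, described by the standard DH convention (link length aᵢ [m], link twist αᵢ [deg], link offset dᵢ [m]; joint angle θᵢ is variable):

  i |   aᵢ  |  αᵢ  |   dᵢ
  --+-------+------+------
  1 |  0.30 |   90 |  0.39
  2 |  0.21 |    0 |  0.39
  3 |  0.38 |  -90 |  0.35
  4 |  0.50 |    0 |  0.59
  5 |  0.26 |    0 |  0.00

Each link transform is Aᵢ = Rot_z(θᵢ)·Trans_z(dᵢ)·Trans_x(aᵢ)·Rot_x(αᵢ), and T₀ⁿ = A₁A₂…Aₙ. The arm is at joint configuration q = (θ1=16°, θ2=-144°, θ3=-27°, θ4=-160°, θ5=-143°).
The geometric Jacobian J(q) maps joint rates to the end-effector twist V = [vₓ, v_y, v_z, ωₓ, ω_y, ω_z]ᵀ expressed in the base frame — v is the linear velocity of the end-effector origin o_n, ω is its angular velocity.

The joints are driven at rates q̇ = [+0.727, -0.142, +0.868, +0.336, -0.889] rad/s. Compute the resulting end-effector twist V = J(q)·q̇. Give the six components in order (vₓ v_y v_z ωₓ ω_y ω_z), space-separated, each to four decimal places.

0.7415 0.0965 0.0262 0.1170 -0.7217 1.2732

o_n = [0.3556, -0.6189, -0.3243]
J₁: ẑ×o_n = [0.6189, 0.3556, -0.0000], ω = ẑ
J2: z=[0.2756, -0.9613, 0.0000] o=[0.2884, 0.0827, 0.3900] → [0.6866, 0.1969, -0.1287, 0.2756, -0.9613, 0.0000]
J3: z=[0.2756, -0.9613, 0.0000] o=[0.2326, -0.3390, 0.2666] → [0.5679, 0.1629, 0.0412, 0.2756, -0.9613, 0.0000]
J4: z=[0.1504, 0.0431, -0.9877] o=[-0.0317, -0.7789, 0.2071] → [0.1351, -0.3027, 0.0074, 0.1504, 0.0431, -0.9877]
J5: z=[0.1504, 0.0431, -0.9877] o=[0.5502, -0.7900, -0.3021] → [0.1680, 0.1955, 0.0341, 0.1504, 0.0431, -0.9877]
V = J·q̇ = [0.7415, 0.0965, 0.0262, 0.1170, -0.7217, 1.2732]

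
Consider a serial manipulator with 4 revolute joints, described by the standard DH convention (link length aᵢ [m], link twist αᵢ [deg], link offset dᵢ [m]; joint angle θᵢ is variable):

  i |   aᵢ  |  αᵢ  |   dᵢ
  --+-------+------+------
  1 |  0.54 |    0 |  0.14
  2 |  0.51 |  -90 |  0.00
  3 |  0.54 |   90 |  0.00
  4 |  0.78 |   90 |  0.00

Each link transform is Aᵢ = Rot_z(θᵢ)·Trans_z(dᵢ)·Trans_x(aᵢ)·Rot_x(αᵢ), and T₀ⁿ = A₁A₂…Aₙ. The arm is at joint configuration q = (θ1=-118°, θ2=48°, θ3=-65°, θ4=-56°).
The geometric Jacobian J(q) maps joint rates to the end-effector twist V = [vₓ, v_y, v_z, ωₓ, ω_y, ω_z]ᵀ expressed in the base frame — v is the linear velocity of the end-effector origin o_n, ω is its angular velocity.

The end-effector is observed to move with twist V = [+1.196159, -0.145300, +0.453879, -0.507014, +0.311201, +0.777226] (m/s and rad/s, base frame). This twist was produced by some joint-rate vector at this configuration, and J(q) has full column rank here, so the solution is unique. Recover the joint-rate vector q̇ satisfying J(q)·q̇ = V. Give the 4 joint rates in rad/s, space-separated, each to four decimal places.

0.9230 -0.3630 -0.3700 0.5140

o_n = [-0.5456, -1.5649, 1.0247]
J₁: ẑ×o_n = [1.5649, -0.5456, 0.0000], ω = ẑ
J2: z=[0.0000, 0.0000, 1.0000] o=[-0.2535, -0.4768, 0.1400] → [1.0881, -0.2921, 0.0000, 0.0000, 0.0000, 1.0000]
J3: z=[0.9397, 0.3420, 0.0000] o=[-0.0791, -0.9560, 0.1400] → [0.3026, -0.8314, -0.4125, 0.9397, 0.3420, 0.0000]
J4: z=[-0.3100, 0.8517, 0.4226] o=[-0.0010, -1.1705, 0.6294] → [0.5033, -0.1076, 0.5861, -0.3100, 0.8517, 0.4226]
q̇ = J⁺·V = [0.9230, -0.3630, -0.3700, 0.5140]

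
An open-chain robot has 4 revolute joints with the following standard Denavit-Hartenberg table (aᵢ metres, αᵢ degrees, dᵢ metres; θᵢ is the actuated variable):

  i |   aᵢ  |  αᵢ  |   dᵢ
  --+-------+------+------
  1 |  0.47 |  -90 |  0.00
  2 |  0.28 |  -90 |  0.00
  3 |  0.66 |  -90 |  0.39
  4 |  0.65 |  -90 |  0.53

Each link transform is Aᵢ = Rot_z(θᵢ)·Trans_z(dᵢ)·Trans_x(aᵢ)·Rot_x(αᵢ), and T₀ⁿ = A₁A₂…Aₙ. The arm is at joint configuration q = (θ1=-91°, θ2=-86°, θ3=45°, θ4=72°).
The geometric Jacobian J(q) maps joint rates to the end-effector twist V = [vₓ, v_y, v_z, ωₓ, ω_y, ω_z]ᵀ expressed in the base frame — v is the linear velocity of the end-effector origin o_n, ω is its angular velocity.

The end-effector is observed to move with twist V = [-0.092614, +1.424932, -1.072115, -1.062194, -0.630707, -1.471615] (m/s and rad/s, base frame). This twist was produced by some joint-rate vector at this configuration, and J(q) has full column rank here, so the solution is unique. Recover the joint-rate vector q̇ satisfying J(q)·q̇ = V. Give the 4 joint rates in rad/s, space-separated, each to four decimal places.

-0.9350 -0.5610 0.6850 0.6930

o_n = [-0.9882, -0.2610, 0.5286]
J₁: ẑ×o_n = [0.2610, -0.9882, 0.0000], ω = ẑ
J2: z=[0.9998, -0.0175, 0.0000] o=[-0.0082, -0.4699, 0.0000] → [-0.0092, -0.5285, 0.1918, 0.9998, -0.0175, 0.0000]
J3: z=[-0.0174, -0.9974, -0.0698] o=[-0.0085, -0.4895, 0.2793] → [-0.2327, 0.0727, -0.9811, -0.0174, -0.9974, -0.0698]
J4: z=[-0.7061, 0.0617, -0.7054] o=[-0.4825, -0.9029, 0.7177] → [0.4411, 0.2232, -0.4220, -0.7061, 0.0617, -0.7054]
q̇ = J⁺·V = [-0.9350, -0.5610, 0.6850, 0.6930]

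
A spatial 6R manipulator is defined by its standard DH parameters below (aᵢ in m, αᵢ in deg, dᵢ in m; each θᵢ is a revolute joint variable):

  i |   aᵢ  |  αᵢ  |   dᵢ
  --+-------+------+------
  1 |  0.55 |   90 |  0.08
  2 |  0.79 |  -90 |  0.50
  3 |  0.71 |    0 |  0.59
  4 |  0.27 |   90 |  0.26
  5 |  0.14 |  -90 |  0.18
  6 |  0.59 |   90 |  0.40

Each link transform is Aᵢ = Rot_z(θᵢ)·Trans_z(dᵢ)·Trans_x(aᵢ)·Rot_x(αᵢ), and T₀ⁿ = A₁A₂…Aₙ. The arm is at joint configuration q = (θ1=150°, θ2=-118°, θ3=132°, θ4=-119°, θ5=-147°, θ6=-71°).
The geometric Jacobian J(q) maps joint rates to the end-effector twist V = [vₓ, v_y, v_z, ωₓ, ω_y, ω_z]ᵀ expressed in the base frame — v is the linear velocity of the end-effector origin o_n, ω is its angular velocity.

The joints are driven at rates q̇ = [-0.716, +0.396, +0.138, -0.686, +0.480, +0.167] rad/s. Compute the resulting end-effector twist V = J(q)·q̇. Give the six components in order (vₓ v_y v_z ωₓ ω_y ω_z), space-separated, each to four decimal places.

o_n = [-0.1309, 0.8194, -0.6814]
J₁: ẑ×o_n = [-0.8194, -0.1309, 0.0000], ω = ẑ
J2: z=[0.5000, 0.8660, 0.0000] o=[-0.4763, 0.2750, 0.0800] → [-0.6594, 0.3807, -0.0269, 0.5000, 0.8660, 0.0000]
J3: z=[-0.7647, 0.4415, -0.4695] o=[0.0949, 0.5226, -0.6175] → [0.1112, 0.0572, -0.1273, -0.7647, 0.4415, -0.4695]
J4: z=[-0.7647, 0.4415, -0.4695] o=[-0.8132, 0.4376, -0.4750] → [0.0882, -0.4781, -0.5932, -0.7647, 0.4415, -0.4695]
J5: z=[0.5786, 0.7910, -0.1986] o=[-0.9355, 0.4380, -0.8294] → [0.1929, -0.2455, -0.4157, 0.5786, 0.7910, -0.1986]
J6: z=[0.7958, -0.6009, -0.0748] o=[-0.8063, 0.5965, -0.7283] → [-0.0115, -0.0879, 0.5833, 0.7958, -0.6009, -0.0748]
V = J·q̇ = [0.3711, 0.4478, 0.2766, 1.0277, 0.3804, -0.5666]

0.3711 0.4478 0.2766 1.0277 0.3804 -0.5666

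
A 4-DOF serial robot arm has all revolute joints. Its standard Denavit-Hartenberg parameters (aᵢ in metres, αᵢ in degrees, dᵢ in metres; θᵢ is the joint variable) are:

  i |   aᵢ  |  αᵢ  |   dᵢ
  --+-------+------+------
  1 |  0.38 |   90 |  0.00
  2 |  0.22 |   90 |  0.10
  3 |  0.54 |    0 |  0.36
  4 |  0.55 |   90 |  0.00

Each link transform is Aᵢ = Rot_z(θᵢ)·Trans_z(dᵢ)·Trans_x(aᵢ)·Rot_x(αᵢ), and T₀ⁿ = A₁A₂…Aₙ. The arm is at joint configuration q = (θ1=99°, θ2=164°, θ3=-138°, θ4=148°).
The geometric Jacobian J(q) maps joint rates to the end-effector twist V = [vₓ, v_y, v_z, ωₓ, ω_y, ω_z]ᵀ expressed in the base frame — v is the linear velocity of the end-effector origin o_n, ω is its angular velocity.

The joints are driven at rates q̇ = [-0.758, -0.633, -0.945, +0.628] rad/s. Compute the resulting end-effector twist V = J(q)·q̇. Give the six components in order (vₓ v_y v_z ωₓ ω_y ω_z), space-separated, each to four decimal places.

o_n = [-0.1846, 0.1053, 0.4454]
J₁: ẑ×o_n = [-0.1053, -0.1846, 0.0000], ω = ẑ
J2: z=[0.9877, 0.1564, 0.0000] o=[-0.0594, 0.3753, 0.0000] → [0.0697, -0.4399, -0.2472, 0.9877, 0.1564, 0.0000]
J3: z=[-0.0431, 0.2722, 0.9613] o=[0.0724, 0.1821, 0.0606] → [0.1786, -0.2304, 0.0733, -0.0431, 0.2722, 0.9613]
J4: z=[-0.0431, 0.2722, 0.9613] o=[-0.3603, 0.6046, 0.2961] → [0.5206, 0.1754, -0.0263, -0.0431, 0.2722, 0.9613]
V = J·q̇ = [0.1939, 0.7463, 0.0707, -0.6115, -0.1853, -1.0627]

0.1939 0.7463 0.0707 -0.6115 -0.1853 -1.0627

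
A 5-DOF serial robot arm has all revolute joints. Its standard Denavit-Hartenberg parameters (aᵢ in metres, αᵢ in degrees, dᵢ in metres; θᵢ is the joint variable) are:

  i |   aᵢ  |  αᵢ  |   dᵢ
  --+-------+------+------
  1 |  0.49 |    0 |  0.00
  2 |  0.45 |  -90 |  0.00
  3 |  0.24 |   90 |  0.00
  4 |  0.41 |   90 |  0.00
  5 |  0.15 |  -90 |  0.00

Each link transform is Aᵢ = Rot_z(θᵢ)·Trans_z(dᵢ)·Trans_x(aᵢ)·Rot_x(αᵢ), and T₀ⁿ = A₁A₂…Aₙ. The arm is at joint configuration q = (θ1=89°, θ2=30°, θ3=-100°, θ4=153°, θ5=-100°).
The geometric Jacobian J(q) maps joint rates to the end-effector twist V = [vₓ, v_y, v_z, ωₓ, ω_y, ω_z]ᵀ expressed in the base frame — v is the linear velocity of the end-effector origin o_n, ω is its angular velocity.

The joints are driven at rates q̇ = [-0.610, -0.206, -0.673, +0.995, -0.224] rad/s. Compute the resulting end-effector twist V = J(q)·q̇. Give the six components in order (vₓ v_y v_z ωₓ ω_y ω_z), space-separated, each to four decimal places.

o_n = [-0.4412, 0.9417, -0.0749]
J₁: ẑ×o_n = [-0.9417, -0.4412, 0.0000], ω = ẑ
J2: z=[0.0000, 0.0000, 1.0000] o=[0.0086, 0.4899, 0.0000] → [-0.4518, -0.4497, 0.0000, 0.0000, 0.0000, 1.0000]
J3: z=[-0.8746, -0.4848, 0.0000] o=[-0.2096, 0.8835, 0.0000] → [0.0363, -0.0655, -0.1632, -0.8746, -0.4848, 0.0000]
J4: z=[0.4774, -0.8613, -0.1736] o=[-0.1894, 0.8471, 0.2364] → [0.2845, 0.1923, -0.1717, 0.4774, -0.8613, -0.1736]
J5: z=[-0.7411, -0.5009, 0.4471] o=[-0.3830, 0.8123, -0.1234] → [-0.0822, 0.0099, -0.1251, -0.7411, -0.5009, 0.4471]
V = J·q̇ = [0.9446, 0.5950, -0.0329, 1.2297, -0.4185, -1.0889]

0.9446 0.5950 -0.0329 1.2297 -0.4185 -1.0889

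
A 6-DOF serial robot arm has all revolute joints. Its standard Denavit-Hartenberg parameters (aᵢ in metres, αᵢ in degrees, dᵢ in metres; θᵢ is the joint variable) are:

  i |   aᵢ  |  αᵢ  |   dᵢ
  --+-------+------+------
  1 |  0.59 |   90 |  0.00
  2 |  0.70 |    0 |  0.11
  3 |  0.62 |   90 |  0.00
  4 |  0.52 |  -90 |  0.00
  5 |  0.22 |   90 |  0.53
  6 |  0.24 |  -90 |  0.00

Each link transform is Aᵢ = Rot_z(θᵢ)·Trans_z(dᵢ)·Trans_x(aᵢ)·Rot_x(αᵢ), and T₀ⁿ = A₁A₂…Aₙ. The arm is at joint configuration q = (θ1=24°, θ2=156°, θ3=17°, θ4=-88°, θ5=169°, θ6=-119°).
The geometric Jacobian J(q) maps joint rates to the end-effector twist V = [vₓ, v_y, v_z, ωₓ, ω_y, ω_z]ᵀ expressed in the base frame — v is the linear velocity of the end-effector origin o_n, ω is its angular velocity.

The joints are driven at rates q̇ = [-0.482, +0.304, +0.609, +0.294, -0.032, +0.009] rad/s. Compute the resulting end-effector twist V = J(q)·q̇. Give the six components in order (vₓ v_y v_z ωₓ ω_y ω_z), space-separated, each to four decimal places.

o_n = [-1.0336, -0.1353, 0.3814]
J₁: ẑ×o_n = [0.1353, -1.0336, 0.0000], ω = ẑ
J2: z=[0.4067, -0.9135, 0.0000] o=[0.5390, 0.2400, 0.0000] → [-0.3484, -0.1551, -1.5893, 0.4067, -0.9135, 0.0000]
J3: z=[0.4067, -0.9135, 0.0000] o=[-0.0005, -0.1206, 0.2847] → [-0.0883, -0.0393, -0.9498, 0.4067, -0.9135, 0.0000]
J4: z=[0.1113, 0.0496, 0.9925] o=[-0.5626, -0.3709, 0.3603] → [-0.2328, -0.4698, 0.0496, 0.1113, 0.0496, 0.9925]
J5: z=[-0.8920, -0.4353, 0.1218] o=[-0.7905, 0.0965, 0.3625] → [0.0200, -0.0127, 0.1009, -0.8920, -0.4353, 0.1218]
J6: z=[-0.1929, 0.1229, -0.9735] o=[-1.1733, -0.3304, 0.3845] → [0.1896, -0.1366, -0.0548, -0.1929, 0.1229, -0.9735]
V = J·q̇ = [-0.2923, 0.2881, -1.0507, 0.4309, -0.8045, -0.2029]

-0.2923 0.2881 -1.0507 0.4309 -0.8045 -0.2029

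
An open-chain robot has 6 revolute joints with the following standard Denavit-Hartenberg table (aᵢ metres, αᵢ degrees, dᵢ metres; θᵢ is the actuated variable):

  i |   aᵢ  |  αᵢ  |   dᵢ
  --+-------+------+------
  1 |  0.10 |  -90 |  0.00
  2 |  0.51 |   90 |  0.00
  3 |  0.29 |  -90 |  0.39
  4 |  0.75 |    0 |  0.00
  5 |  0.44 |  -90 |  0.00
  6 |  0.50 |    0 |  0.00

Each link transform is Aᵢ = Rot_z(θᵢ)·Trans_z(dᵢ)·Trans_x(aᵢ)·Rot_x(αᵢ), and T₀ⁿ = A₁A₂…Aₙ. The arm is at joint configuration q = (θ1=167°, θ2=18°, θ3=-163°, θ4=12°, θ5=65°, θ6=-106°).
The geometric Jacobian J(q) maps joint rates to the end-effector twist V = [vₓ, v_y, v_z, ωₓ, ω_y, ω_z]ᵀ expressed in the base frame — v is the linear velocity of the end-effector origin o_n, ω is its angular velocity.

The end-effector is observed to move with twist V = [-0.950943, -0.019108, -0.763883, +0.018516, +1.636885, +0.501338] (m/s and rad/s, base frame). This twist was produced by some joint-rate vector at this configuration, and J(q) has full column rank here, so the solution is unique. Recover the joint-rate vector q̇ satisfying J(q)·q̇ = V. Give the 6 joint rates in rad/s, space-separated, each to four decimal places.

0.8920 0.2950 -0.2910 0.9510 0.9930 -0.1230

o_n = [0.4605, 0.6930, 0.0641]
J₁: ẑ×o_n = [-0.6930, 0.4605, 0.0000], ω = ẑ
J2: z=[-0.2250, -0.9744, 0.0000] o=[-0.0974, 0.0225, 0.0000] → [-0.0625, 0.0144, 0.3928, -0.2250, -0.9744, 0.0000]
J3: z=[-0.3011, 0.0695, 0.9511] o=[-0.5700, 0.1316, -0.1576] → [-0.5185, 1.0468, -0.2407, -0.3011, 0.0695, 0.9511]
J4: z=[-0.0558, 0.9943, -0.0903] o=[-0.4114, 0.1820, 0.2990] → [-0.1874, -0.0919, -0.8954, -0.0558, 0.9943, -0.0903]
J5: z=[-0.0558, 0.9943, -0.0903] o=[0.3339, 0.2301, 0.3675] → [-0.2598, -0.0284, -0.1517, -0.0558, 0.9943, -0.0903]
J6: z=[-0.8598, -0.0939, -0.5019] o=[0.5572, 0.2082, -0.0110] → [0.2362, 0.1132, -0.4259, -0.8598, -0.0939, -0.5019]
q̇ = J⁺·V = [0.8920, 0.2950, -0.2910, 0.9510, 0.9930, -0.1230]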